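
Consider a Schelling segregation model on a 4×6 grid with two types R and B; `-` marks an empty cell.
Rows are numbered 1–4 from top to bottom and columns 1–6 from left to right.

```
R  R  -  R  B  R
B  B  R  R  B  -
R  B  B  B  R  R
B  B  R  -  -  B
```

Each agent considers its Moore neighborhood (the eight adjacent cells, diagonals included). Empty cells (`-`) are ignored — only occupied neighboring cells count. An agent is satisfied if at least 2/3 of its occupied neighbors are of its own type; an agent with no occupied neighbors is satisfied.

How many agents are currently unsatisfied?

Row 1: (1,1)R 1/3 unhappy · (1,2)R 2/4 unhappy · (1,4)R 2/4 unhappy · (1,5)B 1/4 unhappy · (1,6)R 0/2 unhappy
Row 2: (2,1)B 2/5 unhappy · (2,2)B 3/7 unhappy · (2,3)R 3/7 unhappy · (2,4)R 3/7 unhappy · (2,5)B 2/7 unhappy
Row 3: (3,1)R 0/5 unhappy · (3,2)B 5/8 unhappy · (3,3)B 4/7 unhappy · (3,4)B 2/6 unhappy · (3,5)R 2/5 unhappy · (3,6)R 1/3 unhappy
Row 4: (4,1)B 2/3 ok · (4,2)B 3/5 unhappy · (4,3)R 0/4 unhappy · (4,6)B 0/2 unhappy
Unsatisfied: (1,1), (1,2), (1,4), (1,5), (1,6), (2,1), (2,2), (2,3), (2,4), (2,5), (3,1), (3,2), (3,3), (3,4), (3,5), (3,6), (4,2), (4,3), (4,6) — 19 in total.

19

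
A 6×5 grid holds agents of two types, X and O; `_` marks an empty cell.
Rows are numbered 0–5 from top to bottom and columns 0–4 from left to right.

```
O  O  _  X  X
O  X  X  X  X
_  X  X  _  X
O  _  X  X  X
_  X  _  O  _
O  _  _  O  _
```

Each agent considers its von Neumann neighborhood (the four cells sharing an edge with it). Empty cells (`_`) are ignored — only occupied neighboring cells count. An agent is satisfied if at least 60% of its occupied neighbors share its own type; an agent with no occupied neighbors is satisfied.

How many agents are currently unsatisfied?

Row 0: (0,0)O 2/2 satisfied · (0,1)O 1/2 not · (0,3)X 2/2 satisfied · (0,4)X 2/2 satisfied
Row 1: (1,0)O 1/2 not · (1,1)X 2/4 not · (1,2)X 3/3 satisfied · (1,3)X 3/3 satisfied · (1,4)X 3/3 satisfied
Row 2: (2,1)X 2/2 satisfied · (2,2)X 3/3 satisfied · (2,4)X 2/2 satisfied
Row 3: (3,0)O 0/0 satisfied · (3,2)X 2/2 satisfied · (3,3)X 2/3 satisfied · (3,4)X 2/2 satisfied
Row 4: (4,1)X 0/0 satisfied · (4,3)O 1/2 not
Row 5: (5,0)O 0/0 satisfied · (5,3)O 1/1 satisfied
Unsatisfied: (0,1), (1,0), (1,1), (4,3) — 4 in total.

4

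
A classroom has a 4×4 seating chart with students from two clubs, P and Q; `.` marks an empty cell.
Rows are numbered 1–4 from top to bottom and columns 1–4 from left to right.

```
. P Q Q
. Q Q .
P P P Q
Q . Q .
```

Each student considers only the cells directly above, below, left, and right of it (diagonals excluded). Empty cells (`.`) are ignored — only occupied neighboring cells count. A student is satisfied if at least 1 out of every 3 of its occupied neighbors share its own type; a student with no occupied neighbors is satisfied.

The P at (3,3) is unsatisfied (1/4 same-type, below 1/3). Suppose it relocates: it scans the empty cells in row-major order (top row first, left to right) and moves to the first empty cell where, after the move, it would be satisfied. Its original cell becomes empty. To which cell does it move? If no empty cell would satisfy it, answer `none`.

Vacating (3,3). Empty cells in order:
  (1,1): 1/1 same-type → satisfied — stop here.

(1,1)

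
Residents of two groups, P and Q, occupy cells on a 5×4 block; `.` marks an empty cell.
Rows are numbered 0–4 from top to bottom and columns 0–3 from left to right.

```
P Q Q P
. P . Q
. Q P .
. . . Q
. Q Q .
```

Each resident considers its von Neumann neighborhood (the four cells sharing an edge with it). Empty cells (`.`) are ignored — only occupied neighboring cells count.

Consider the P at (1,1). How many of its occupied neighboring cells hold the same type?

Occupied neighbors of (1,1): (0,1)=Q, (2,1)=Q.
Same type (P): 0 of 2.

0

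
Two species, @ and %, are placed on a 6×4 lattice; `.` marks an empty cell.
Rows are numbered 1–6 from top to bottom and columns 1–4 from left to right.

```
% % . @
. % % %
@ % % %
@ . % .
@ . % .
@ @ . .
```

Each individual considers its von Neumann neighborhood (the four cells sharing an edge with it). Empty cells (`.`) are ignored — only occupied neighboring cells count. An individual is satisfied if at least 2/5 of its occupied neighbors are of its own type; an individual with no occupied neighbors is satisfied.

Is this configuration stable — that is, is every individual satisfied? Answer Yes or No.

Row 1: (1,1)% 1/1 satisfied · (1,2)% 2/2 satisfied · (1,4)@ 0/1 not
Row 2: (2,2)% 3/3 satisfied · (2,3)% 3/3 satisfied · (2,4)% 2/3 satisfied
Row 3: (3,1)@ 1/2 satisfied · (3,2)% 2/3 satisfied · (3,3)% 4/4 satisfied · (3,4)% 2/2 satisfied
Row 4: (4,1)@ 2/2 satisfied · (4,3)% 2/2 satisfied
Row 5: (5,1)@ 2/2 satisfied · (5,3)% 1/1 satisfied
Row 6: (6,1)@ 2/2 satisfied · (6,2)@ 1/1 satisfied
For instance (1,4) has only 0/1 same-type neighbors, below 2/5.

No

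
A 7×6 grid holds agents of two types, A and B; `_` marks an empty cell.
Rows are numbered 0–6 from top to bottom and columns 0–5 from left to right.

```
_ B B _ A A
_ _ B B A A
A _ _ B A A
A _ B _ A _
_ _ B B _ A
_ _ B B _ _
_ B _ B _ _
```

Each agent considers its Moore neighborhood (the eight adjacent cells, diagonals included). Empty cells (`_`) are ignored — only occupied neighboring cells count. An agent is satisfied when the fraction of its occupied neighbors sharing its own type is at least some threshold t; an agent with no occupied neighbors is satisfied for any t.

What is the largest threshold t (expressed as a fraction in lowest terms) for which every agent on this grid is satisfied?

(0,1)B 2/2
(0,2)B 3/3
(0,4)A 3/4
(0,5)A 3/3
(1,2)B 4/4
(1,3)B 3/6
(1,4)A 5/7
(1,5)A 5/5
(2,0)A 1/1
(2,3)B 3/6
(2,4)A 4/6
(2,5)A 4/4
(3,0)A 1/1
(3,2)B 3/3
(3,4)A 3/5
(4,2)B 4/4
(4,3)B 4/5
(4,5)A 1/1
(5,2)B 5/5
(5,3)B 4/4
(6,1)B 1/1
(6,3)B 2/2
The smallest same-type fraction is 3/6 at (1,3), which reduces to 1/2. Any threshold above that leaves this agent unsatisfied.

1/2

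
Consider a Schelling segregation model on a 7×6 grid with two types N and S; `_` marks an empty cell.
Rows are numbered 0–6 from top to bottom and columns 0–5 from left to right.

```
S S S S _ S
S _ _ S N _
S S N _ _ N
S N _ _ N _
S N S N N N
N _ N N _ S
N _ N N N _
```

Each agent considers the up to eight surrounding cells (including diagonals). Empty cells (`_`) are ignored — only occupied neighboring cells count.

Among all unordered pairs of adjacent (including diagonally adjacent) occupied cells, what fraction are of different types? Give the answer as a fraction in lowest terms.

5/14

Scan each occupied cell's neighbors to the right and below (and the two forward diagonals) so each pair is counted once.
From row 0: 2 unlike of 9 pairs (running 2/9).
From row 1: 2 unlike of 5 pairs (running 4/14).
From row 2: 3 unlike of 8 pairs (running 7/22).
From row 3: 4 unlike of 9 pairs (running 11/31).
From row 4: 8 unlike of 15 pairs (running 19/46).
From row 5: 1 unlike of 8 pairs (running 20/54).
From row 6: 0 unlike of 2 pairs (running 20/56).
Total adjacent occupied pairs: 56; unlike-type pairs: 20.
20/56 reduces to 5/14.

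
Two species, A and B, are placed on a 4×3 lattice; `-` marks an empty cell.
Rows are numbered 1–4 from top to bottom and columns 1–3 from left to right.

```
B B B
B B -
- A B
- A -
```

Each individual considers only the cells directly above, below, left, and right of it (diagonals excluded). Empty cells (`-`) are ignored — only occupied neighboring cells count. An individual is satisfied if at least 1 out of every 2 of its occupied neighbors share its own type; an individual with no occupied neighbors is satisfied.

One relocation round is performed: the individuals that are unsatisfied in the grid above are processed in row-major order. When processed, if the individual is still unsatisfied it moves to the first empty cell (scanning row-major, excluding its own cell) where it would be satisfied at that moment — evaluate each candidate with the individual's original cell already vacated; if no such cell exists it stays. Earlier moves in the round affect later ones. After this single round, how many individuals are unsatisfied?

0

Initially unsatisfied (in order): (3,2), (3,3).
  (3,2) → (4,1).
  (3,3): now satisfied by earlier moves; stays.
Resulting grid:
B B B
B B -
- - B
A A -
All satisfied now.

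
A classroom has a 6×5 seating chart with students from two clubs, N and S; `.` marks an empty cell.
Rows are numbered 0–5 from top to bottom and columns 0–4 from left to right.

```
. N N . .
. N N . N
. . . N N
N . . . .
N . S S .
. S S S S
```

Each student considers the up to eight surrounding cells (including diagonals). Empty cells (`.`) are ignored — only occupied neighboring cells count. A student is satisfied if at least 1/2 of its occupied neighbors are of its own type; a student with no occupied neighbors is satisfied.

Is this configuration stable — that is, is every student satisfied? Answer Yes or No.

Yes

Row 0: (0,1)N 3/3 ok · (0,2)N 3/3 ok
Row 1: (1,1)N 3/3 ok · (1,2)N 4/4 ok · (1,4)N 2/2 ok
Row 2: (2,3)N 3/3 ok · (2,4)N 2/2 ok
Row 3: (3,0)N 1/1 ok
Row 4: (4,0)N 1/2 ok · (4,2)S 4/4 ok · (4,3)S 4/4 ok
Row 5: (5,1)S 2/3 ok · (5,2)S 4/4 ok · (5,3)S 4/4 ok · (5,4)S 2/2 ok
All meet the threshold, so the configuration is stable.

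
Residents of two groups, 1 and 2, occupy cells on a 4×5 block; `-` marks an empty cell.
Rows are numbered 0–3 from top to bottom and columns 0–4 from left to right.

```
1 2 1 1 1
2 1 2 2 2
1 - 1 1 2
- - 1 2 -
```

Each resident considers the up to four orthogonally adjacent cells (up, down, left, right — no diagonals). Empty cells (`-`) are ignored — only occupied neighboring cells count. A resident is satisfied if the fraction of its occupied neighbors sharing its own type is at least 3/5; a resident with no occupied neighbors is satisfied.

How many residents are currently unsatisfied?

Row 0: (0,0)1 0/2 ✗ · (0,1)2 0/3 ✗ · (0,2)1 1/3 ✗ · (0,3)1 2/3 ✓ · (0,4)1 1/2 ✗
Row 1: (1,0)2 0/3 ✗ · (1,1)1 0/3 ✗ · (1,2)2 1/4 ✗ · (1,3)2 2/4 ✗ · (1,4)2 2/3 ✓
Row 2: (2,0)1 0/1 ✗ · (2,2)1 2/3 ✓ · (2,3)1 1/4 ✗ · (2,4)2 1/2 ✗
Row 3: (3,2)1 1/2 ✗ · (3,3)2 0/2 ✗
Unsatisfied: (0,0), (0,1), (0,2), (0,4), (1,0), (1,1), (1,2), (1,3), (2,0), (2,3), (2,4), (3,2), (3,3) — 13 in total.

13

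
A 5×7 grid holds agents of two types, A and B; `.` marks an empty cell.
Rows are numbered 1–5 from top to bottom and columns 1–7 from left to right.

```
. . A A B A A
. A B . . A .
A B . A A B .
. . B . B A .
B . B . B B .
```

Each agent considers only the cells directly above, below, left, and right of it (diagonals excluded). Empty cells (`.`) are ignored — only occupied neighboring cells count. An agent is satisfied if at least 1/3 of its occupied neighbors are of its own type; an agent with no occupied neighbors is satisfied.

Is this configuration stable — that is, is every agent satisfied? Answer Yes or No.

No

Row 1: (1,3)A 1/2 ✓ · (1,4)A 1/2 ✓ · (1,5)B 0/2 ✗ · (1,6)A 2/3 ✓ · (1,7)A 1/1 ✓
Row 2: (2,2)A 0/2 ✗ · (2,3)B 0/2 ✗ · (2,6)A 1/2 ✓
Row 3: (3,1)A 0/1 ✗ · (3,2)B 0/2 ✗ · (3,4)A 1/1 ✓ · (3,5)A 1/3 ✓ · (3,6)B 0/3 ✗
Row 4: (4,3)B 1/1 ✓ · (4,5)B 1/3 ✓ · (4,6)A 0/3 ✗
Row 5: (5,1)B 0/0 ✓ · (5,3)B 1/1 ✓ · (5,5)B 2/2 ✓ · (5,6)B 1/2 ✓
For instance (1,5) has only 0/2 same-type neighbors, below 1/3.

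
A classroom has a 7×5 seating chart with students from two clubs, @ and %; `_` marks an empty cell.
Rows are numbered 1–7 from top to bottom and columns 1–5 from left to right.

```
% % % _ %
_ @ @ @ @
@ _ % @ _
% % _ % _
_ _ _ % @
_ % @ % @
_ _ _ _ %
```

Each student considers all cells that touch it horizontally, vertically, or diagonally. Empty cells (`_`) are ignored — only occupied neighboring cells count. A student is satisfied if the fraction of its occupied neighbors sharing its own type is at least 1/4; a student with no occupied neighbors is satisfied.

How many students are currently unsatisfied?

3

Row 1: (1,1)% 1/2 satisfied · (1,2)% 2/4 satisfied · (1,3)% 1/4 satisfied · (1,5)% 0/2 not
Row 2: (2,2)@ 2/6 satisfied · (2,3)@ 3/6 satisfied · (2,4)@ 3/6 satisfied · (2,5)@ 2/3 satisfied
Row 3: (3,1)@ 1/3 satisfied · (3,3)% 2/6 satisfied · (3,4)@ 3/5 satisfied
Row 4: (4,1)% 1/2 satisfied · (4,2)% 2/3 satisfied · (4,4)% 2/4 satisfied
Row 5: (5,4)% 2/5 satisfied · (5,5)@ 1/4 satisfied
Row 6: (6,2)% 0/1 not · (6,3)@ 0/3 not · (6,4)% 2/5 satisfied · (6,5)@ 1/4 satisfied
Row 7: (7,5)% 1/2 satisfied
Unsatisfied: (1,5), (6,2), (6,3) — 3 in total.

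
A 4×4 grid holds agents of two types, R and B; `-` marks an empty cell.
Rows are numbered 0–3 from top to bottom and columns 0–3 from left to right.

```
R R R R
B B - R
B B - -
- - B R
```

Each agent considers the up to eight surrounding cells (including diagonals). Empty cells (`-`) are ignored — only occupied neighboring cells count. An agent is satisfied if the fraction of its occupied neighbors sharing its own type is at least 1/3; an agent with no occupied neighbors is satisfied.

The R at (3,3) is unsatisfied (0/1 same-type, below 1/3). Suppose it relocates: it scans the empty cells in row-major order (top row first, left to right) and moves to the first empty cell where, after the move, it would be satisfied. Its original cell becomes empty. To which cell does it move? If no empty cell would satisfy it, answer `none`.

Vacating (3,3). Empty cells in order:
  (1,2): 4/6 same-type → satisfied — stop here.

(1,2)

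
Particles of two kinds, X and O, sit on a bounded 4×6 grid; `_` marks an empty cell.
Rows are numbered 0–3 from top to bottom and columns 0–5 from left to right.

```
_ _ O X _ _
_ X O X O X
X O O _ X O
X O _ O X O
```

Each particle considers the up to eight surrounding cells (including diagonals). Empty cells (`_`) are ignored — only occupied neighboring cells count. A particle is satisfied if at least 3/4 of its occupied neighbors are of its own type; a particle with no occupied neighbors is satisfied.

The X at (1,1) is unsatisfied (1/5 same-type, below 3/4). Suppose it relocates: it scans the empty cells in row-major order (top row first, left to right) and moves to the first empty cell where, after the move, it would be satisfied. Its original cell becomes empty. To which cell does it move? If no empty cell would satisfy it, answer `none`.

Vacating (1,1). Empty cells in order:
  (0,0): 0/0 same-type → satisfied — stop here.

(0,0)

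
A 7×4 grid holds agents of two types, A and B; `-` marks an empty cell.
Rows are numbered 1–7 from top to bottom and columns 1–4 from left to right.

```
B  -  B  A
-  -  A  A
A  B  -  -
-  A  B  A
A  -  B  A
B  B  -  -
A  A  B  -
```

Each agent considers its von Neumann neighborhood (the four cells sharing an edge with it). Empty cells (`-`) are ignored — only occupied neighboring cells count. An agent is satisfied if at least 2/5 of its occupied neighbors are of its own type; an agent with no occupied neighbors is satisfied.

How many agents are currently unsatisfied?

Row 1: (1,1)B 0/0 ok · (1,3)B 0/2 unhappy · (1,4)A 1/2 ok
Row 2: (2,3)A 1/2 ok · (2,4)A 2/2 ok
Row 3: (3,1)A 0/1 unhappy · (3,2)B 0/2 unhappy
Row 4: (4,2)A 0/2 unhappy · (4,3)B 1/3 unhappy · (4,4)A 1/2 ok
Row 5: (5,1)A 0/1 unhappy · (5,3)B 1/2 ok · (5,4)A 1/2 ok
Row 6: (6,1)B 1/3 unhappy · (6,2)B 1/2 ok
Row 7: (7,1)A 1/2 ok · (7,2)A 1/3 unhappy · (7,3)B 0/1 unhappy
Unsatisfied: (1,3), (3,1), (3,2), (4,2), (4,3), (5,1), (6,1), (7,2), (7,3) — 9 in total.

9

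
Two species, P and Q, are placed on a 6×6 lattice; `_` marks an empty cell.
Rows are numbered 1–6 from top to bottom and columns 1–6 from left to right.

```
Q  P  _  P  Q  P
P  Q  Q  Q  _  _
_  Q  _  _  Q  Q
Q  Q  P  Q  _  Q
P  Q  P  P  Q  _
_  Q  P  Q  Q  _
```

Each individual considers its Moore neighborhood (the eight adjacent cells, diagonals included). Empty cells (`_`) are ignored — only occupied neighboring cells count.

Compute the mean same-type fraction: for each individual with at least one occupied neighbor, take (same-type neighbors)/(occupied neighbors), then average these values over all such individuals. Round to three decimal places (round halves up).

(1,1)Q 1/3
(1,2)P 1/4
(1,4)P 0/3
(1,5)Q 1/3
(1,6)P 0/1
(2,1)P 1/4
(2,2)Q 3/5
(2,3)Q 3/5
(2,4)Q 3/4
(3,2)Q 4/6
(3,5)Q 4/4
(3,6)Q 2/2
(4,1)Q 3/4
(4,2)Q 3/6
(4,3)P 2/6
(4,4)Q 2/5
(4,6)Q 3/3
(5,1)P 0/4
(5,2)Q 3/7
(5,3)P 3/8
(5,4)P 3/7
(5,5)Q 4/5
(6,2)Q 1/4
(6,3)P 2/5
(6,4)Q 2/5
(6,5)Q 2/3
Sum over 26 individuals: 1/3 + 1/4 + 0/3 + 1/3 + 0/1 + 1/4 + 3/5 + 3/5 + 3/4 + 4/6 + 4/4 + 2/2 + 3/4 + 3/6 + 2/6 + 2/5 + 3/3 + 0/4 + 3/7 + 3/8 + 3/7 + 4/5 + 1/4 + 2/5 + 2/5 + 2/3 = 10513/840; mean = 10513/840 ÷ 26 = 10513/21840 = 0.481364… → 0.481.

0.481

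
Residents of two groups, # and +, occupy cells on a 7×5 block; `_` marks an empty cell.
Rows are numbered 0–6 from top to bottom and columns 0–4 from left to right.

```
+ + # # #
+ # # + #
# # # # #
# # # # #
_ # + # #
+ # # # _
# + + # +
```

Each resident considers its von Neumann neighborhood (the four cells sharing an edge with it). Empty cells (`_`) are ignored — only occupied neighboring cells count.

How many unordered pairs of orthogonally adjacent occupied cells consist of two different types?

19

Scan each occupied cell's neighbors to the right and below so each pair is counted once.
Row 0: +(0,0)–+(0,1)= +(0,0)–+(1,0)= +(0,1)–#(0,2)≠ +(0,1)–#(1,1)≠ #(0,2)–#(0,3)= #(0,2)–#(1,2)= #(0,3)–#(0,4)= #(0,3)–+(1,3)≠ #(0,4)–#(1,4)=  → 3/9 unlike.
Row 1: +(1,0)–#(1,1)≠ +(1,0)–#(2,0)≠ #(1,1)–#(1,2)= #(1,1)–#(2,1)= #(1,2)–+(1,3)≠ #(1,2)–#(2,2)= +(1,3)–#(1,4)≠ +(1,3)–#(2,3)≠ #(1,4)–#(2,4)=  → 5/9 unlike.
Row 2: #(2,0)–#(2,1)= #(2,0)–#(3,0)= #(2,1)–#(2,2)= #(2,1)–#(3,1)= #(2,2)–#(2,3)= #(2,2)–#(3,2)= #(2,3)–#(2,4)= #(2,3)–#(3,3)= #(2,4)–#(3,4)=  → 0/9 unlike.
Row 3: #(3,0)–#(3,1)= #(3,1)–#(3,2)= #(3,1)–#(4,1)= #(3,2)–#(3,3)= #(3,2)–+(4,2)≠ #(3,3)–#(3,4)= #(3,3)–#(4,3)= #(3,4)–#(4,4)=  → 1/8 unlike.
Row 4: #(4,1)–+(4,2)≠ #(4,1)–#(5,1)= +(4,2)–#(4,3)≠ +(4,2)–#(5,2)≠ #(4,3)–#(4,4)= #(4,3)–#(5,3)=  → 3/6 unlike.
Row 5: +(5,0)–#(5,1)≠ +(5,0)–#(6,0)≠ #(5,1)–#(5,2)= #(5,1)–+(6,1)≠ #(5,2)–#(5,3)= #(5,2)–+(6,2)≠ #(5,3)–#(6,3)=  → 4/7 unlike.
Row 6: #(6,0)–+(6,1)≠ +(6,1)–+(6,2)= +(6,2)–#(6,3)≠ #(6,3)–+(6,4)≠  → 3/4 unlike.
Total adjacent occupied pairs: 52; unlike-type pairs: 19.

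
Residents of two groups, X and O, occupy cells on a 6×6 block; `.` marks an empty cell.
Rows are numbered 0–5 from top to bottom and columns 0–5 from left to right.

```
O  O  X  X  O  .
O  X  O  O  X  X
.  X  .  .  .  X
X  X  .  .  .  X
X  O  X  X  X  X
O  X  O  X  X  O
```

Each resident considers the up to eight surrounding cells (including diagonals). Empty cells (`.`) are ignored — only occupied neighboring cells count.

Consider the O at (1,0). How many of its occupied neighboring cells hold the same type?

Occupied neighbors of (1,0): (0,0)=O, (0,1)=O, (1,1)=X, (2,1)=X.
Same type (O): 2 of 4.

2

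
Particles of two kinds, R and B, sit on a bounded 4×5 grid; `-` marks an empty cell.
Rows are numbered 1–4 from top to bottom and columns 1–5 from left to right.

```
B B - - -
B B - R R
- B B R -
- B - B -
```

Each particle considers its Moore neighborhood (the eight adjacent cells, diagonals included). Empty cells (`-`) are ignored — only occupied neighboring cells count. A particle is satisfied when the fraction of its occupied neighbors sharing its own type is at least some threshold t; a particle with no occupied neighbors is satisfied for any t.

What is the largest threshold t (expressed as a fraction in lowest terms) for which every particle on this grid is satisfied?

1/2

(1,1)B 3/3
(1,2)B 3/3
(2,1)B 4/4
(2,2)B 5/5
(2,4)R 2/3
(2,5)R 2/2
(3,2)B 4/4
(3,3)B 4/6
(3,4)R 2/4
(4,2)B 2/2
(4,4)B 1/2
The smallest same-type fraction is 2/4 at (3,4), which reduces to 1/2. Any threshold above that leaves this particle unsatisfied.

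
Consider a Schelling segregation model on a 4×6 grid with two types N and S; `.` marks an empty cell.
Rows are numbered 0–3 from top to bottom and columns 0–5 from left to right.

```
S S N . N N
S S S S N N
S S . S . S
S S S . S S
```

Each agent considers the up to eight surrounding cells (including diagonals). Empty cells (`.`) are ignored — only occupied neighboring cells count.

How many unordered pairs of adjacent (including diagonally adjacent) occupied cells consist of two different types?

Scan each occupied cell's neighbors to the right and below (and the two forward diagonals) so each pair is counted once.
From row 0: 5 unlike of 16 pairs (running 5/16).
From row 1: 4 unlike of 15 pairs (running 9/31).
From row 2: 0 unlike of 10 pairs (running 9/41).
From row 3: 0 unlike of 3 pairs (running 9/44).
Total adjacent occupied pairs: 44; unlike-type pairs: 9.

9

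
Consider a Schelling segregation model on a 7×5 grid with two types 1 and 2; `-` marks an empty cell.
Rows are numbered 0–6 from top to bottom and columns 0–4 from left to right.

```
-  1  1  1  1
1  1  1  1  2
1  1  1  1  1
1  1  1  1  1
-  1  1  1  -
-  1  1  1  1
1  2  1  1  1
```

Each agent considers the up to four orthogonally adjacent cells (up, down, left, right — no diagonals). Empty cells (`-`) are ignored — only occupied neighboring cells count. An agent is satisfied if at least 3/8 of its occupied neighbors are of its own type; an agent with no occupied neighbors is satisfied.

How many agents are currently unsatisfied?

Row 0: (0,1)1 2/2 ✓ · (0,2)1 3/3 ✓ · (0,3)1 3/3 ✓ · (0,4)1 1/2 ✓
Row 1: (1,0)1 2/2 ✓ · (1,1)1 4/4 ✓ · (1,2)1 4/4 ✓ · (1,3)1 3/4 ✓ · (1,4)2 0/3 ✗
Row 2: (2,0)1 3/3 ✓ · (2,1)1 4/4 ✓ · (2,2)1 4/4 ✓ · (2,3)1 4/4 ✓ · (2,4)1 2/3 ✓
Row 3: (3,0)1 2/2 ✓ · (3,1)1 4/4 ✓ · (3,2)1 4/4 ✓ · (3,3)1 4/4 ✓ · (3,4)1 2/2 ✓
Row 4: (4,1)1 3/3 ✓ · (4,2)1 4/4 ✓ · (4,3)1 3/3 ✓
Row 5: (5,1)1 2/3 ✓ · (5,2)1 4/4 ✓ · (5,3)1 4/4 ✓ · (5,4)1 2/2 ✓
Row 6: (6,0)1 0/1 ✗ · (6,1)2 0/3 ✗ · (6,2)1 2/3 ✓ · (6,3)1 3/3 ✓ · (6,4)1 2/2 ✓
Unsatisfied: (1,4), (6,0), (6,1) — 3 in total.

3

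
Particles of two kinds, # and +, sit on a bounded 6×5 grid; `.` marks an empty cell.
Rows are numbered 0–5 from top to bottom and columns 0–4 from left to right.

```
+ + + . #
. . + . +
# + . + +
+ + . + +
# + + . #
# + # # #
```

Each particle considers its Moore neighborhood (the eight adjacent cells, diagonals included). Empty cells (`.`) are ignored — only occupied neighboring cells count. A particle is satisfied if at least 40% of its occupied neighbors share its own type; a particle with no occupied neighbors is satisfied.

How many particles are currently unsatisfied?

5

(0,0)+ 1/1 satisfied
(0,1)+ 3/3 satisfied
(0,2)+ 2/2 satisfied
(0,4)# 0/1 not
(1,2)+ 4/4 satisfied
(1,4)+ 2/3 satisfied
(2,0)# 0/3 not
(2,1)+ 3/4 satisfied
(2,3)+ 5/5 satisfied
(2,4)+ 4/4 satisfied
(3,0)+ 3/5 satisfied
(3,1)+ 4/6 satisfied
(3,3)+ 4/5 satisfied
(3,4)+ 3/4 satisfied
(4,0)# 1/5 not
(4,1)+ 4/7 satisfied
(4,2)+ 4/6 satisfied
(4,4)# 2/4 satisfied
(5,0)# 1/3 not
(5,1)+ 2/5 satisfied
(5,2)# 1/4 not
(5,3)# 3/4 satisfied
(5,4)# 2/2 satisfied
Unsatisfied: (0,4), (2,0), (4,0), (5,0), (5,2) — 5 in total.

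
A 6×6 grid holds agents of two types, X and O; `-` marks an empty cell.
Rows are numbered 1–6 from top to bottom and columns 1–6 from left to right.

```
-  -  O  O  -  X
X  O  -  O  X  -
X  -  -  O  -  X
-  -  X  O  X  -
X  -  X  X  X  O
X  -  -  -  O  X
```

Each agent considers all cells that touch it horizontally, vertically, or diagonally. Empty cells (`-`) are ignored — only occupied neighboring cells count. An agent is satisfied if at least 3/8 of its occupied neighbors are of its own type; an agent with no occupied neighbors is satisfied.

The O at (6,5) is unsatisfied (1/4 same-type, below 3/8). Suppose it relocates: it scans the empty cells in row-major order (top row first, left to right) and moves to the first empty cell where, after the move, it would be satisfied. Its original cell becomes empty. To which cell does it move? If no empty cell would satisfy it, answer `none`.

(1,1)

Vacating (6,5). Empty cells in order:
  (1,1): 1/2 same-type → satisfied — stop here.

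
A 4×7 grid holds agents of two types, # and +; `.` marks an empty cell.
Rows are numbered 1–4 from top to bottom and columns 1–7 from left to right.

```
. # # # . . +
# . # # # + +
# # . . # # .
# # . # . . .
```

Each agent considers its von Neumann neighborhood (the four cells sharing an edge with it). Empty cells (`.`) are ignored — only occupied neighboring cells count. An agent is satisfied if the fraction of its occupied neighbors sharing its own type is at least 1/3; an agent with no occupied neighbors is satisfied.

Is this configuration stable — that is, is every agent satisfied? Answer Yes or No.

Yes

(1,2)# 1/1 ✓
(1,3)# 3/3 ✓
(1,4)# 2/2 ✓
(1,7)+ 1/1 ✓
(2,1)# 1/1 ✓
(2,3)# 2/2 ✓
(2,4)# 3/3 ✓
(2,5)# 2/3 ✓
(2,6)+ 1/3 ✓
(2,7)+ 2/2 ✓
(3,1)# 3/3 ✓
(3,2)# 2/2 ✓
(3,5)# 2/2 ✓
(3,6)# 1/2 ✓
(4,1)# 2/2 ✓
(4,2)# 2/2 ✓
(4,4)# 0/0 ✓
All meet the threshold, so the configuration is stable.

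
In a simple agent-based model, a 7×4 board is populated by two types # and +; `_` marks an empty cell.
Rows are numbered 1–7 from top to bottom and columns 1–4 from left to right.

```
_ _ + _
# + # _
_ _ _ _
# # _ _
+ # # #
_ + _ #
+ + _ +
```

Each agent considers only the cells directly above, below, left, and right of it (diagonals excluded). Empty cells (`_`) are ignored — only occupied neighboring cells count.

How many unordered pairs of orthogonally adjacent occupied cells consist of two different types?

Scan each occupied cell's neighbors to the right and below so each pair is counted once.
From row 1: 1 unlike of 1 pairs (running 1/1).
From row 2: 2 unlike of 2 pairs (running 3/3).
From row 4: 1 unlike of 3 pairs (running 4/6).
From row 5: 2 unlike of 5 pairs (running 6/11).
From row 6: 1 unlike of 2 pairs (running 7/13).
From row 7: 0 unlike of 1 pairs (running 7/14).
Total adjacent occupied pairs: 14; unlike-type pairs: 7.

7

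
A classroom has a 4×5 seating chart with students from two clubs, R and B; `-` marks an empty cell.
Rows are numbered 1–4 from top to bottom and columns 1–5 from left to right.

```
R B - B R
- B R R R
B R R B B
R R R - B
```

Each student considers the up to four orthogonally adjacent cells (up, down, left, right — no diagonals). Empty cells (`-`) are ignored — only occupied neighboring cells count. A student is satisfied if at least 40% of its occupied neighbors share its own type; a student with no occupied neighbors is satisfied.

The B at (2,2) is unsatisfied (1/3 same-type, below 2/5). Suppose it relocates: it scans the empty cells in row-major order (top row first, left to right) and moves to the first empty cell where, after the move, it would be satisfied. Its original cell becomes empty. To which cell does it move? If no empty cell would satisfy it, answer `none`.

(1,3)

Vacating (2,2). Empty cells in order:
  (1,3): 2/3 same-type → satisfied — stop here.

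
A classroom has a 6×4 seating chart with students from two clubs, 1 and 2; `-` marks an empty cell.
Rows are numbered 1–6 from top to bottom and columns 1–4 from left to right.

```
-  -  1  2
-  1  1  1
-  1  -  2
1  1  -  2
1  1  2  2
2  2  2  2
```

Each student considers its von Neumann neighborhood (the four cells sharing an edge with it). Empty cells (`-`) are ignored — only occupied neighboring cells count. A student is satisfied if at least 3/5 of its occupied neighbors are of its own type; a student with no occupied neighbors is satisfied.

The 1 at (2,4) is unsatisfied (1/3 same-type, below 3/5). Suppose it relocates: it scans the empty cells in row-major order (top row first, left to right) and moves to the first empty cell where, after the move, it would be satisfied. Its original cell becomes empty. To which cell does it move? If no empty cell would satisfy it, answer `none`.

Vacating (2,4). Empty cells in order:
  (1,1): 0/0 same-type → satisfied — stop here.

(1,1)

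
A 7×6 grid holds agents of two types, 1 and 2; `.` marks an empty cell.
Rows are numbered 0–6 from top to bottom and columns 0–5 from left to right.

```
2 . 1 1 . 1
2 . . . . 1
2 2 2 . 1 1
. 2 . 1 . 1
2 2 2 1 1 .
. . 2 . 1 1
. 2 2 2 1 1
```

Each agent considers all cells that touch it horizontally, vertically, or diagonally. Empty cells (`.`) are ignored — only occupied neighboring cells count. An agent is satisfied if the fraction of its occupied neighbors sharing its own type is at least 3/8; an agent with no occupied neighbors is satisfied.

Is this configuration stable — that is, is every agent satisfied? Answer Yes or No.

Yes

Row 0: (0,0)2 1/1 satisfied · (0,2)1 1/1 satisfied · (0,3)1 1/1 satisfied · (0,5)1 1/1 satisfied
Row 1: (1,0)2 3/3 satisfied · (1,5)1 3/3 satisfied
Row 2: (2,0)2 3/3 satisfied · (2,1)2 4/4 satisfied · (2,2)2 2/3 satisfied · (2,4)1 4/4 satisfied · (2,5)1 3/3 satisfied
Row 3: (3,1)2 6/6 satisfied · (3,3)1 3/5 satisfied · (3,5)1 3/3 satisfied
Row 4: (4,0)2 2/2 satisfied · (4,1)2 4/4 satisfied · (4,2)2 3/5 satisfied · (4,3)1 3/5 satisfied · (4,4)1 5/5 satisfied
Row 5: (5,2)2 5/6 satisfied · (5,4)1 5/6 satisfied · (5,5)1 4/4 satisfied
Row 6: (6,1)2 2/2 satisfied · (6,2)2 3/3 satisfied · (6,3)2 2/4 satisfied · (6,4)1 3/4 satisfied · (6,5)1 3/3 satisfied
All meet the threshold, so the configuration is stable.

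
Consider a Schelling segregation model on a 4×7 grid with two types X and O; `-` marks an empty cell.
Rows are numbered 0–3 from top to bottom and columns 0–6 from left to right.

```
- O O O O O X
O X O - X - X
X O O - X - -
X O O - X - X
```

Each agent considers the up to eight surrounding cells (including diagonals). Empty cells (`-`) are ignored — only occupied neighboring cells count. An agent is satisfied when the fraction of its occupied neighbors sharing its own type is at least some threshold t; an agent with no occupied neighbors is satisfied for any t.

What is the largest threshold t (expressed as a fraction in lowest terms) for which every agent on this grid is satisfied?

Row 0: (0,1)O 3/4 · (0,2)O 3/4 · (0,3)O 3/4 · (0,4)O 2/3 · (0,5)O 1/4 · (0,6)X 1/2
Row 1: (1,0)O 2/4 · (1,1)X 1/7 · (1,2)O 5/6 · (1,4)X 1/4 · (1,6)X 1/2
Row 2: (2,0)X 2/5 · (2,1)O 5/8 · (2,2)O 4/5 · (2,4)X 2/2
Row 3: (3,0)X 1/3 · (3,1)O 3/5 · (3,2)O 3/3 · (3,4)X 1/1 · (3,6)X — no occupied neighbors
The smallest same-type fraction is 1/7 at (1,1), which reduces to 1/7. Any threshold above that leaves this agent unsatisfied.

1/7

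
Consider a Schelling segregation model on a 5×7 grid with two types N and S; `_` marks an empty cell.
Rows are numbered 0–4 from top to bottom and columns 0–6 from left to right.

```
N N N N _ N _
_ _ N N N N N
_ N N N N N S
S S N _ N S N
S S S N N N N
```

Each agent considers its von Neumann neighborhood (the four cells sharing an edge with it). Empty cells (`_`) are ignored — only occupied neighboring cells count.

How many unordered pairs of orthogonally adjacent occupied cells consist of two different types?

Scan each occupied cell's neighbors to the right and below so each pair is counted once.
Row 0: N(0,0)–N(0,1)= N(0,1)–N(0,2)= N(0,2)–N(0,3)= N(0,2)–N(1,2)= N(0,3)–N(1,3)= N(0,5)–N(1,5)=  → 0/6 unlike.
Row 1: N(1,2)–N(1,3)= N(1,2)–N(2,2)= N(1,3)–N(1,4)= N(1,3)–N(2,3)= N(1,4)–N(1,5)= N(1,4)–N(2,4)= N(1,5)–N(1,6)= N(1,5)–N(2,5)= N(1,6)–S(2,6)≠  → 1/9 unlike.
Row 2: N(2,1)–N(2,2)= N(2,1)–S(3,1)≠ N(2,2)–N(2,3)= N(2,2)–N(3,2)= N(2,3)–N(2,4)= N(2,4)–N(2,5)= N(2,4)–N(3,4)= N(2,5)–S(2,6)≠ N(2,5)–S(3,5)≠ S(2,6)–N(3,6)≠  → 4/10 unlike.
Row 3: S(3,0)–S(3,1)= S(3,0)–S(4,0)= S(3,1)–N(3,2)≠ S(3,1)–S(4,1)= N(3,2)–S(4,2)≠ N(3,4)–S(3,5)≠ N(3,4)–N(4,4)= S(3,5)–N(3,6)≠ S(3,5)–N(4,5)≠ N(3,6)–N(4,6)=  → 5/10 unlike.
Row 4: S(4,0)–S(4,1)= S(4,1)–S(4,2)= S(4,2)–N(4,3)≠ N(4,3)–N(4,4)= N(4,4)–N(4,5)= N(4,5)–N(4,6)=  → 1/6 unlike.
Total adjacent occupied pairs: 41; unlike-type pairs: 11.

11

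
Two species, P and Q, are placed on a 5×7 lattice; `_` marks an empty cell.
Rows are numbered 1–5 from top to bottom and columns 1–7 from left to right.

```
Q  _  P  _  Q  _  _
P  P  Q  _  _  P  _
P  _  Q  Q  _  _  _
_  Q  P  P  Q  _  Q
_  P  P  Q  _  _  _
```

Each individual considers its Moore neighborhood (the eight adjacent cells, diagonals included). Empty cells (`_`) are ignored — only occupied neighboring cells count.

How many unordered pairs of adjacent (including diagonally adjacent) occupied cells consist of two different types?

Scan each occupied cell's neighbors to the right and below (and the two forward diagonals) so each pair is counted once.
From row 1: 4 unlike of 5 pairs (running 4/5).
From row 2: 2 unlike of 7 pairs (running 6/12).
From row 3: 5 unlike of 8 pairs (running 11/20).
From row 4: 6 unlike of 11 pairs (running 17/31).
From row 5: 1 unlike of 2 pairs (running 18/33).
Total adjacent occupied pairs: 33; unlike-type pairs: 18.

18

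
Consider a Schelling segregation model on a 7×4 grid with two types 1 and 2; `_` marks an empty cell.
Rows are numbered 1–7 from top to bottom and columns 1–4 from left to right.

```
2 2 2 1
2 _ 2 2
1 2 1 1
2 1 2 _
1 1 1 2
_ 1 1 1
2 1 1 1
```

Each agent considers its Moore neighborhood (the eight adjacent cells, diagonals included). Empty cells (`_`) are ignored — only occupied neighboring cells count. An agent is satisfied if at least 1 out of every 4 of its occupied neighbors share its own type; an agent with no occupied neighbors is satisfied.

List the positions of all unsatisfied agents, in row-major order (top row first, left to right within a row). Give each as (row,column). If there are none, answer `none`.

(1,1)2 2/2 ✓
(1,2)2 4/4 ✓
(1,3)2 3/4 ✓
(1,4)1 0/3 ✗
(2,1)2 3/4 ✓
(2,3)2 4/7 ✓
(2,4)2 2/5 ✓
(3,1)1 1/4 ✓
(3,2)2 4/7 ✓
(3,3)1 2/6 ✓
(3,4)1 1/4 ✓
(4,1)2 1/5 ✗
(4,2)1 5/8 ✓
(4,3)2 2/7 ✓
(5,1)1 3/4 ✓
(5,2)1 5/7 ✓
(5,3)1 5/7 ✓
(5,4)2 1/4 ✓
(6,2)1 6/7 ✓
(6,3)1 7/8 ✓
(6,4)1 4/5 ✓
(7,1)2 0/2 ✗
(7,2)1 3/4 ✓
(7,3)1 5/5 ✓
(7,4)1 3/3 ✓

(1,4), (4,1), (7,1)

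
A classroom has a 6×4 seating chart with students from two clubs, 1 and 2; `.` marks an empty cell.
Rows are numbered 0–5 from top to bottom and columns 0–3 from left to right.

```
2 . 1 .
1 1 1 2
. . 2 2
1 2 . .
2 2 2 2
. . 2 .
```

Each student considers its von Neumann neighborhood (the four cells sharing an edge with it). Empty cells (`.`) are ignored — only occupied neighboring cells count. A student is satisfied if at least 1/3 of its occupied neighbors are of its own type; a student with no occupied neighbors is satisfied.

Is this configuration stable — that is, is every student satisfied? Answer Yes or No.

No

(0,0)2 0/1 unhappy
(0,2)1 1/1 ok
(1,0)1 1/2 ok
(1,1)1 2/2 ok
(1,2)1 2/4 ok
(1,3)2 1/2 ok
(2,2)2 1/2 ok
(2,3)2 2/2 ok
(3,0)1 0/2 unhappy
(3,1)2 1/2 ok
(4,0)2 1/2 ok
(4,1)2 3/3 ok
(4,2)2 3/3 ok
(4,3)2 1/1 ok
(5,2)2 1/1 ok
For instance (0,0) has only 0/1 same-type neighbors, below 1/3.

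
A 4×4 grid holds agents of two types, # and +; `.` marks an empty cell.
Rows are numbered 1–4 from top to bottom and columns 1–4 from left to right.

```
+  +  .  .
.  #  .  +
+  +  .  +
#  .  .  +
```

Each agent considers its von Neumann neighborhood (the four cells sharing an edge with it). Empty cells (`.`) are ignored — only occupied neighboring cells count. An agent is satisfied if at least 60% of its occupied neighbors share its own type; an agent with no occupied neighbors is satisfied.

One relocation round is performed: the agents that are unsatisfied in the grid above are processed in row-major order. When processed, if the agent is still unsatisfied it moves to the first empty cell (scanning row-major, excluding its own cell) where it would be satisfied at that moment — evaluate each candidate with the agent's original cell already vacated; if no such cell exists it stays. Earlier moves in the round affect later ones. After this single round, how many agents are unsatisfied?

Initially unsatisfied (in order): (1,2), (2,2), (3,1), (3,2), (4,1).
  (1,2) → (1,3).
  (2,2): no empty cell satisfies it; stays.
  (3,1) → (1,2).
  (3,2) → (1,4).
  (4,1): now satisfied by earlier moves; stays.
Resulting grid:
+ + + +
. # . +
. . . +
# . . +
Unsatisfied now: (2,2).

1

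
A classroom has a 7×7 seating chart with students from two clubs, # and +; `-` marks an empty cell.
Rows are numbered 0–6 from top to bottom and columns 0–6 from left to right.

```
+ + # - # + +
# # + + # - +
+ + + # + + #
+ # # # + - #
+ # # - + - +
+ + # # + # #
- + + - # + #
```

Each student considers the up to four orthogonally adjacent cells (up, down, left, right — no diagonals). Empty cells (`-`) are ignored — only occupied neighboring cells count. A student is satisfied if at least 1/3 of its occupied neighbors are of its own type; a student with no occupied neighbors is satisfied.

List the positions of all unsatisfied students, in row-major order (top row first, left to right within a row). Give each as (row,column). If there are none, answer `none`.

(0,2), (1,1), (2,3), (4,6), (5,4), (6,4), (6,5)

Row 0: (0,0)+ 1/2 ok · (0,1)+ 1/3 ok · (0,2)# 0/2 unhappy · (0,4)# 1/2 ok · (0,5)+ 1/2 ok · (0,6)+ 2/2 ok
Row 1: (1,0)# 1/3 ok · (1,1)# 1/4 unhappy · (1,2)+ 2/4 ok · (1,3)+ 1/3 ok · (1,4)# 1/3 ok · (1,6)+ 1/2 ok
Row 2: (2,0)+ 2/3 ok · (2,1)+ 2/4 ok · (2,2)+ 2/4 ok · (2,3)# 1/4 unhappy · (2,4)+ 2/4 ok · (2,5)+ 1/2 ok · (2,6)# 1/3 ok
Row 3: (3,0)+ 2/3 ok · (3,1)# 2/4 ok · (3,2)# 3/4 ok · (3,3)# 2/3 ok · (3,4)+ 2/3 ok · (3,6)# 1/2 ok
Row 4: (4,0)+ 2/3 ok · (4,1)# 2/4 ok · (4,2)# 3/3 ok · (4,4)+ 2/2 ok · (4,6)+ 0/2 unhappy
Row 5: (5,0)+ 2/2 ok · (5,1)+ 2/4 ok · (5,2)# 2/4 ok · (5,3)# 1/2 ok · (5,4)+ 1/4 unhappy · (5,5)# 1/3 ok · (5,6)# 2/3 ok
Row 6: (6,1)+ 2/2 ok · (6,2)+ 1/2 ok · (6,4)# 0/2 unhappy · (6,5)+ 0/3 unhappy · (6,6)# 1/2 ok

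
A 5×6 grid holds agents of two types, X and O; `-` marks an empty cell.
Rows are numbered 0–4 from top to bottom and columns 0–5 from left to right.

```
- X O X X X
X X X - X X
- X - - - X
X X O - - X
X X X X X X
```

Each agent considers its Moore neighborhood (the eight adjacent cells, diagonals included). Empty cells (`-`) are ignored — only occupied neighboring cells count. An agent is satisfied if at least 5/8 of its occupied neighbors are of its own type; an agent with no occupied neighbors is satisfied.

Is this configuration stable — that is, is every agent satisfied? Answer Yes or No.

No

(0,1)X 3/4 ✓
(0,2)O 0/4 ✗
(0,3)X 3/4 ✓
(0,4)X 4/4 ✓
(0,5)X 3/3 ✓
(1,0)X 3/3 ✓
(1,1)X 4/5 ✓
(1,2)X 4/5 ✓
(1,4)X 5/5 ✓
(1,5)X 4/4 ✓
(2,1)X 5/6 ✓
(2,5)X 3/3 ✓
(3,0)X 4/4 ✓
(3,1)X 5/6 ✓
(3,2)O 0/5 ✗
(3,5)X 3/3 ✓
(4,0)X 3/3 ✓
(4,1)X 4/5 ✓
(4,2)X 3/4 ✓
(4,3)X 2/3 ✓
(4,4)X 3/3 ✓
(4,5)X 2/2 ✓
For instance (0,2) has only 0/4 same-type neighbors, below 5/8.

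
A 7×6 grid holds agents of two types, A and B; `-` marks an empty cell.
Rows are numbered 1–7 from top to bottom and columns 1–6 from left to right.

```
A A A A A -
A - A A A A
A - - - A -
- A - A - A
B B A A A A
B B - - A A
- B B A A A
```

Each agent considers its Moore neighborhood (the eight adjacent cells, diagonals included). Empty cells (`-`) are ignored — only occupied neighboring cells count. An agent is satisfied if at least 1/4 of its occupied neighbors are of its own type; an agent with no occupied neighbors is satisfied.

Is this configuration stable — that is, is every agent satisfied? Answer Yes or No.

(1,1)A 2/2 satisfied
(1,2)A 4/4 satisfied
(1,3)A 4/4 satisfied
(1,4)A 5/5 satisfied
(1,5)A 4/4 satisfied
(2,1)A 3/3 satisfied
(2,3)A 4/4 satisfied
(2,4)A 6/6 satisfied
(2,5)A 5/5 satisfied
(2,6)A 3/3 satisfied
(3,1)A 2/2 satisfied
(3,5)A 5/5 satisfied
(4,2)A 2/4 satisfied
(4,4)A 4/4 satisfied
(4,6)A 3/3 satisfied
(5,1)B 3/4 satisfied
(5,2)B 3/5 satisfied
(5,3)A 3/5 satisfied
(5,4)A 4/4 satisfied
(5,5)A 6/6 satisfied
(5,6)A 4/4 satisfied
(6,1)B 4/4 satisfied
(6,2)B 5/6 satisfied
(6,5)A 7/7 satisfied
(6,6)A 5/5 satisfied
(7,2)B 3/3 satisfied
(7,3)B 2/3 satisfied
(7,4)A 2/3 satisfied
(7,5)A 4/4 satisfied
(7,6)A 3/3 satisfied
All meet the threshold, so the configuration is stable.

Yes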